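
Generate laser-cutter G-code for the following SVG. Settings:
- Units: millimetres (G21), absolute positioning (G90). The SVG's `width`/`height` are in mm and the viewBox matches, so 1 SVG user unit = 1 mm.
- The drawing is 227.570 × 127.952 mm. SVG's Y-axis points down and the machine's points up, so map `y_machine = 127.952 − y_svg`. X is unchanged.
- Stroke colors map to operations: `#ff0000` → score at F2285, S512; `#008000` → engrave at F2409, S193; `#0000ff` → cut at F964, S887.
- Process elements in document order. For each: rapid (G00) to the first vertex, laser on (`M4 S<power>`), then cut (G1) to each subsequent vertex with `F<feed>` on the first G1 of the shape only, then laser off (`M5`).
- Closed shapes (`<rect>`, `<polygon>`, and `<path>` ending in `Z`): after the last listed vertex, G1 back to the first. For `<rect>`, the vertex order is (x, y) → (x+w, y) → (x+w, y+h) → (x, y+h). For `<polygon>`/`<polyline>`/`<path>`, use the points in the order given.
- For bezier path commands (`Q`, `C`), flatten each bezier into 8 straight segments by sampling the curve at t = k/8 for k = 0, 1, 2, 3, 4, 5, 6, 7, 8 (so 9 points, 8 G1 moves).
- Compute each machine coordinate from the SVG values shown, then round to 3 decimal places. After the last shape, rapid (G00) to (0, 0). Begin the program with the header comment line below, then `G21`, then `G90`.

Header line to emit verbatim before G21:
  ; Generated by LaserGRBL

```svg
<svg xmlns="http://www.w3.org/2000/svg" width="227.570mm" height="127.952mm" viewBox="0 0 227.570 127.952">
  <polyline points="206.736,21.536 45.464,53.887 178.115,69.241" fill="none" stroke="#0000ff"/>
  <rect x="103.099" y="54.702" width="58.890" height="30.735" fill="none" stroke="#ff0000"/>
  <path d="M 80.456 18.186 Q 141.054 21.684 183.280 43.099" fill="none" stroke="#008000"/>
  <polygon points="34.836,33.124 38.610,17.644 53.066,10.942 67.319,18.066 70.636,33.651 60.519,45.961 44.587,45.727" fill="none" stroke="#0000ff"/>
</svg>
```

Since the viewBox matches the mm dimensions, user units are millimetres directly. The only transform is the Y-flip y_m = 127.952 − y_svg.

Shape 1 is a open polyline drawn with `<polyline>`. Its stroke #0000ff means cut at S887, F964. After flipping Y the toolpath is (206.736,106.416) → (45.464,74.065) → (178.115,58.711).

Shape 2 is a rectangle drawn with `<rect>`. Its stroke #ff0000 means score at S512, F2285. After flipping Y the toolpath is (103.099,73.250) → (161.989,73.250) → (161.989,42.515) → (103.099,42.515) → (103.099,73.250), returning to the start.

Shape 3 is a quadratic bezier drawn with `<path>`. Its stroke #008000 means engrave at S193, F2409. After flipping Y the toolpath is (80.456,109.766) → (95.318,108.612) → (109.607,106.897) → (123.321,104.623) → (136.461,101.789) → (149.027,98.395) → (161.019,94.441) → (172.436,89.927) → (183.280,84.853).

Shape 4 is a regular polygon drawn with `<polygon>`. Its stroke #0000ff means cut at S887, F964. After flipping Y the toolpath is (34.836,94.828) → (38.610,110.308) → (53.066,117.010) → (67.319,109.886) → (70.636,94.301) → (60.519,81.991) → (44.587,82.225) → (34.836,94.828), returning to the start.

; Generated by LaserGRBL
G21
G90
G00 X206.736 Y106.416
M4 S887
G1 X45.464 Y74.065 F964
G1 X178.115 Y58.711
M5
G00 X103.099 Y73.250
M4 S512
G1 X161.989 Y73.250 F2285
G1 X161.989 Y42.515
G1 X103.099 Y42.515
G1 X103.099 Y73.250
M5
G00 X80.456 Y109.766
M4 S193
G1 X95.318 Y108.612 F2409
G1 X109.607 Y106.897
G1 X123.321 Y104.623
G1 X136.461 Y101.789
G1 X149.027 Y98.395
G1 X161.019 Y94.441
G1 X172.436 Y89.927
G1 X183.280 Y84.853
M5
G00 X34.836 Y94.828
M4 S887
G1 X38.610 Y110.308 F964
G1 X53.066 Y117.010
G1 X67.319 Y109.886
G1 X70.636 Y94.301
G1 X60.519 Y81.991
G1 X44.587 Y82.225
G1 X34.836 Y94.828
M5
G00 X0.000 Y0.000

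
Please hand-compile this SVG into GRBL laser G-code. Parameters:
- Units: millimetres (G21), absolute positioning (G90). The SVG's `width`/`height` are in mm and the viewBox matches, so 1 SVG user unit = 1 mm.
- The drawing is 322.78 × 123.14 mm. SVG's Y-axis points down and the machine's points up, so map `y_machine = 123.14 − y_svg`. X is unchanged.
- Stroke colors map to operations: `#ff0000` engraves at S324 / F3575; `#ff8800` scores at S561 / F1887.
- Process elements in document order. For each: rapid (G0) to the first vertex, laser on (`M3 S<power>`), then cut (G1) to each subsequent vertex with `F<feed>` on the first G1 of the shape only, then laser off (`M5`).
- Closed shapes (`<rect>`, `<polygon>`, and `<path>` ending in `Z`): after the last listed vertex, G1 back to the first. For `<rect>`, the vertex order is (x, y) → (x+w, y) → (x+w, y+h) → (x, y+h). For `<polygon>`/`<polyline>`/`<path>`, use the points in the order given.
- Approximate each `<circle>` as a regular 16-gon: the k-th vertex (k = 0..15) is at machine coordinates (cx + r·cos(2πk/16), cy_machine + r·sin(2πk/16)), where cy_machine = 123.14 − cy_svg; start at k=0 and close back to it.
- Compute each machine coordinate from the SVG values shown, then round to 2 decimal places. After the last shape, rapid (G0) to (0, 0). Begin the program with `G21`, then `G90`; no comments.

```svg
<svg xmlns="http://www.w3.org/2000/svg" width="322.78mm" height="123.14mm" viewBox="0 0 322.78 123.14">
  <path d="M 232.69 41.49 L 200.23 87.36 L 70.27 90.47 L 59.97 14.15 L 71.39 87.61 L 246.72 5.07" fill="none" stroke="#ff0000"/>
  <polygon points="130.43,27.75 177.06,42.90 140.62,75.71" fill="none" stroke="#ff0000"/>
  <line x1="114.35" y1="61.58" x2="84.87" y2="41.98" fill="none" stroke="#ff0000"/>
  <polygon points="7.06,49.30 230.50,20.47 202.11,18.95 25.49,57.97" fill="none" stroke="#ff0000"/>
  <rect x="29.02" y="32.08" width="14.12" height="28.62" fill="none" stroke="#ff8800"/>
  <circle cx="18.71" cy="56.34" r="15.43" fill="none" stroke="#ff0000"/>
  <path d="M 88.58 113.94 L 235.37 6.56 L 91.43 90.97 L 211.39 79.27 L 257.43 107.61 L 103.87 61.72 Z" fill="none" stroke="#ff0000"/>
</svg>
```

Since the viewBox matches the mm dimensions, user units are millimetres directly. The only transform is the Y-flip y_m = 123.14 − y_svg.

Shape 1 is a open polyline drawn with `<path>`. Its stroke #ff0000 means engrave at S324, F3575. After flipping Y the toolpath is (232.69,81.65) → (200.23,35.78) → (70.27,32.67) → (59.97,108.99) → (71.39,35.53) → (246.72,118.07).

Shape 2 is a regular polygon drawn with `<polygon>`. Its stroke #ff0000 means engrave at S324, F3575. After flipping Y the toolpath is (130.43,95.39) → (177.06,80.24) → (140.62,47.43) → (130.43,95.39), returning to the start.

Shape 3 is a line segment drawn with `<line>`. Its stroke #ff0000 means engrave at S324, F3575. After flipping Y the toolpath is (114.35,61.56) → (84.87,81.16).

Shape 4 is a closed polygon drawn with `<polygon>`. Its stroke #ff0000 means engrave at S324, F3575. After flipping Y the toolpath is (7.06,73.84) → (230.50,102.67) → (202.11,104.19) → (25.49,65.17) → (7.06,73.84), returning to the start.

Shape 5 is a rectangle drawn with `<rect>`. Its stroke #ff8800 means score at S561, F1887. After flipping Y the toolpath is (29.02,91.06) → (43.14,91.06) → (43.14,62.44) → (29.02,62.44) → (29.02,91.06), returning to the start.

Shape 6 is a circle drawn with `<circle>`. Its stroke #ff0000 means engrave at S324, F3575. After flipping Y the toolpath is (34.14,66.80) → (32.97,72.70) → (29.62,77.71) → (24.61,81.06) → (18.71,82.23) → (12.81,81.06) → (7.80,77.71) → (4.45,72.70) → (3.28,66.80) → (4.45,60.90) → (7.80,55.89) → (12.81,52.54) → (18.71,51.37) → (24.61,52.54) → (29.62,55.89) → (32.97,60.90) → (34.14,66.80), returning to the start.

Shape 7 is a closed polygon drawn with `<path>`. Its stroke #ff0000 means engrave at S324, F3575. After flipping Y the toolpath is (88.58,9.20) → (235.37,116.58) → (91.43,32.17) → (211.39,43.87) → (257.43,15.53) → (103.87,61.42) → (88.58,9.20), returning to the start.

G21
G90
G0 X232.69 Y81.65
M3 S324
G1 X200.23 Y35.78 F3575
G1 X70.27 Y32.67
G1 X59.97 Y108.99
G1 X71.39 Y35.53
G1 X246.72 Y118.07
M5
G0 X130.43 Y95.39
M3 S324
G1 X177.06 Y80.24 F3575
G1 X140.62 Y47.43
G1 X130.43 Y95.39
M5
G0 X114.35 Y61.56
M3 S324
G1 X84.87 Y81.16 F3575
M5
G0 X7.06 Y73.84
M3 S324
G1 X230.50 Y102.67 F3575
G1 X202.11 Y104.19
G1 X25.49 Y65.17
G1 X7.06 Y73.84
M5
G0 X29.02 Y91.06
M3 S561
G1 X43.14 Y91.06 F1887
G1 X43.14 Y62.44
G1 X29.02 Y62.44
G1 X29.02 Y91.06
M5
G0 X34.14 Y66.80
M3 S324
G1 X32.97 Y72.70 F3575
G1 X29.62 Y77.71
G1 X24.61 Y81.06
G1 X18.71 Y82.23
G1 X12.81 Y81.06
G1 X7.80 Y77.71
G1 X4.45 Y72.70
G1 X3.28 Y66.80
G1 X4.45 Y60.90
G1 X7.80 Y55.89
G1 X12.81 Y52.54
G1 X18.71 Y51.37
G1 X24.61 Y52.54
G1 X29.62 Y55.89
G1 X32.97 Y60.90
G1 X34.14 Y66.80
M5
G0 X88.58 Y9.20
M3 S324
G1 X235.37 Y116.58 F3575
G1 X91.43 Y32.17
G1 X211.39 Y43.87
G1 X257.43 Y15.53
G1 X103.87 Y61.42
G1 X88.58 Y9.20
M5
G0 X0.00 Y0.00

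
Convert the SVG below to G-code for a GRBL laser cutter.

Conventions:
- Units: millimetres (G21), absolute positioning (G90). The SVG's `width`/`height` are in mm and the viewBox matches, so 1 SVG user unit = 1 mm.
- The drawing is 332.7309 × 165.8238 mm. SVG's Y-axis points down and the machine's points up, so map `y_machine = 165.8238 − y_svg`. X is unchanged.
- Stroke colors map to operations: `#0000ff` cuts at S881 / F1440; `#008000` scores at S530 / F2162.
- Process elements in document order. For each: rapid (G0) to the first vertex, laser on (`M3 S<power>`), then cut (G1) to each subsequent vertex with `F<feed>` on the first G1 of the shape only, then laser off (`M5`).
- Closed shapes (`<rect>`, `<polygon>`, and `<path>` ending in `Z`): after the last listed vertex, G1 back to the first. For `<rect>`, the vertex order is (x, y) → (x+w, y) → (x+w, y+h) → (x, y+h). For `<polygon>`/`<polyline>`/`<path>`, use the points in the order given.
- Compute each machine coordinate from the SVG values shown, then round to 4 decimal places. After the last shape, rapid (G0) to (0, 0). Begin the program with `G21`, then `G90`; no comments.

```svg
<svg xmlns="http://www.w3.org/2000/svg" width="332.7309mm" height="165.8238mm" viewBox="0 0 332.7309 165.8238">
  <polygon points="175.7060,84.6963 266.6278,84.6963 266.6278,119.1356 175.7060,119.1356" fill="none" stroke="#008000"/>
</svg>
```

Since the viewBox matches the mm dimensions, user units are millimetres directly. The only transform is the Y-flip y_m = 165.8238 − y_svg.

Shape 1 is a rectangle drawn with `<polygon>`. Its stroke #008000 means score at S530, F2162. After flipping Y the toolpath is (175.7060,81.1275) → (266.6278,81.1275) → (266.6278,46.6882) → (175.7060,46.6882) → (175.7060,81.1275), returning to the start.

G21
G90
G0 X175.7060 Y81.1275
M3 S530
G1 X266.6278 Y81.1275 F2162
G1 X266.6278 Y46.6882
G1 X175.7060 Y46.6882
G1 X175.7060 Y81.1275
M5
G0 X0.0000 Y0.0000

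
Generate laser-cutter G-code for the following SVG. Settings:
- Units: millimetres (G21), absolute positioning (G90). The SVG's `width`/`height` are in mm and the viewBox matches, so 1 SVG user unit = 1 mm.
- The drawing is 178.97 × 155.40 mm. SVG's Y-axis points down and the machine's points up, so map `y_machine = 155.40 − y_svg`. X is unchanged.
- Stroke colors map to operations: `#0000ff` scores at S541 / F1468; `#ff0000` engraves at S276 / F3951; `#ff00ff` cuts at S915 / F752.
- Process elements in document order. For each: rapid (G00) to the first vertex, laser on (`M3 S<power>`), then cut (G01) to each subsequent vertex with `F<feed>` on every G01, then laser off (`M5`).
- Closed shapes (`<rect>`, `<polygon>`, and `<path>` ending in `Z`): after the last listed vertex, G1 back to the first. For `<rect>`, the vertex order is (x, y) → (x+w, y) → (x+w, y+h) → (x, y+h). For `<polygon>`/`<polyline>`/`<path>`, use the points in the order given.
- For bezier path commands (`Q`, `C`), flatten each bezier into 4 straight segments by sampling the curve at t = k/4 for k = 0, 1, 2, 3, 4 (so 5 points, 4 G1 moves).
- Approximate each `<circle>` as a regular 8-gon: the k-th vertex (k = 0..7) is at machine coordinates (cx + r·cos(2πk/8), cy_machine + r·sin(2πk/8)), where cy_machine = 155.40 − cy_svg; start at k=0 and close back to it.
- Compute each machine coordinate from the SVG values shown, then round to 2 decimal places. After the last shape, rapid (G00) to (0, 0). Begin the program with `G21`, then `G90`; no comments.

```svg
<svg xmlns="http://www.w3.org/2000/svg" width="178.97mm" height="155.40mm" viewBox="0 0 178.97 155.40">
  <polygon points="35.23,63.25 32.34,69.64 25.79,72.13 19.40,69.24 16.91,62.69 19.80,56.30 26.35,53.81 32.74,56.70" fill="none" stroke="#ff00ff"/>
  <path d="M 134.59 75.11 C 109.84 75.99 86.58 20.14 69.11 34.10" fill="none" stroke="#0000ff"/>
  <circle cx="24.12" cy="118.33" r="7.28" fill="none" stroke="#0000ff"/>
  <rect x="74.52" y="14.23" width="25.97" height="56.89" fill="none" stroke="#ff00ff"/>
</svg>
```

viewBox `0 0 178.97 155.40` with mm width/height → 1 unit = 1 mm. Flip: y_m = 155.40 − y_svg.

**Shape 1** — `<polygon>` regular polygon, stroke `#ff00ff` → cut (S915, F752). Machine vertices: (35.23,92.15) → (32.34,85.76) → (25.79,83.27) → (19.40,86.16) → (16.91,92.71) → (19.80,99.10) → (26.35,101.59) → (32.74,98.70) → (35.23,92.15). Closed: final G1 returns to the first vertex.

**Shape 2** — `<path>` cubic bezier, stroke `#0000ff` → score (S541, F1468). Control points (SVG): P0=(134.59,75.11), P1=(109.84,75.99), P2=(86.58,20.14), P3=(69.11,34.10); sampled at t=k/4. Machine vertices: (134.59,80.29) → (116.37,88.29) → (99.12,105.70) → (83.23,120.66) → (69.11,121.30). Open path.

**Shape 3** — `<circle>` circle, stroke `#0000ff` → score (S541, F1468). Machine vertices: (31.40,37.07) → (29.27,42.22) → (24.12,44.35) → (18.97,42.22) → (16.84,37.07) → (18.97,31.92) → (24.12,29.79) → (29.27,31.92) → (31.40,37.07). Closed: final G1 returns to the first vertex.

**Shape 4** — `<rect>` rectangle, stroke `#ff00ff` → cut (S915, F752). Machine vertices: (74.52,141.17) → (100.49,141.17) → (100.49,84.28) → (74.52,84.28) → (74.52,141.17). Closed: final G1 returns to the first vertex.

G21
G90
G00 X35.23 Y92.15
M3 S915
G01 X32.34 Y85.76 F752
G01 X25.79 Y83.27 F752
G01 X19.40 Y86.16 F752
G01 X16.91 Y92.71 F752
G01 X19.80 Y99.10 F752
G01 X26.35 Y101.59 F752
G01 X32.74 Y98.70 F752
G01 X35.23 Y92.15 F752
M5
G00 X134.59 Y80.29
M3 S541
G01 X116.37 Y88.29 F1468
G01 X99.12 Y105.70 F1468
G01 X83.23 Y120.66 F1468
G01 X69.11 Y121.30 F1468
M5
G00 X31.40 Y37.07
M3 S541
G01 X29.27 Y42.22 F1468
G01 X24.12 Y44.35 F1468
G01 X18.97 Y42.22 F1468
G01 X16.84 Y37.07 F1468
G01 X18.97 Y31.92 F1468
G01 X24.12 Y29.79 F1468
G01 X29.27 Y31.92 F1468
G01 X31.40 Y37.07 F1468
M5
G00 X74.52 Y141.17
M3 S915
G01 X100.49 Y141.17 F752
G01 X100.49 Y84.28 F752
G01 X74.52 Y84.28 F752
G01 X74.52 Y141.17 F752
M5
G00 X0.00 Y0.00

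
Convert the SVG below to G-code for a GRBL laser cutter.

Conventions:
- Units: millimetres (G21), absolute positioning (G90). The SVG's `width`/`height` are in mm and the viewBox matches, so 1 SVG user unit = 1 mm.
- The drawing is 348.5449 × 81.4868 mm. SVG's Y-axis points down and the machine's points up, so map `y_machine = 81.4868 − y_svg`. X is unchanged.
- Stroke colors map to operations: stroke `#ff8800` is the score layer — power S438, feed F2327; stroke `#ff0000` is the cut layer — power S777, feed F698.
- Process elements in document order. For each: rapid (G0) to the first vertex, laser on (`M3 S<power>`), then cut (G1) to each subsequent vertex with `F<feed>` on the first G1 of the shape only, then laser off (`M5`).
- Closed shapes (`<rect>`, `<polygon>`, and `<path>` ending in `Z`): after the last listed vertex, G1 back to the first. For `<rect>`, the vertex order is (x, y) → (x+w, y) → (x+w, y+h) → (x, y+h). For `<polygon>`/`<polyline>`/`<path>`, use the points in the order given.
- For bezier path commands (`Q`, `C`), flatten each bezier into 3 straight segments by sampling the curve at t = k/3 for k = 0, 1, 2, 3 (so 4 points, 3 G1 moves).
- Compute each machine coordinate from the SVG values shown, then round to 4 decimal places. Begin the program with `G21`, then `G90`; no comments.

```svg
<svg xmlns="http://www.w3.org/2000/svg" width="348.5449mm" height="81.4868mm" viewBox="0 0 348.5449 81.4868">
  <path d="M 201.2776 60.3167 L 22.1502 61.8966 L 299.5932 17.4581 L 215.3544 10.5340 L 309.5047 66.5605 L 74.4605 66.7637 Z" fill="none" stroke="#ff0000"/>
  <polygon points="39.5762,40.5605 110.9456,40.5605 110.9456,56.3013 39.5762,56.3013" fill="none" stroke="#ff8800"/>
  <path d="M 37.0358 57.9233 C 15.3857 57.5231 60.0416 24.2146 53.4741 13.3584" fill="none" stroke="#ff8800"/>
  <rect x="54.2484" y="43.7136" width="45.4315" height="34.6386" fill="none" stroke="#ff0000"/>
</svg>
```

1 u = 1 mm; y_m = 81.4868 − y.

[1] `<path>` closed polygon, #ff0000→cut S777 F698: (201.2776,21.1701) → (22.1502,19.5902) → (299.5932,64.0287) → (215.3544,70.9528) → (309.5047,14.9263) → (74.4605,14.7231) → (201.2776,21.1701) (closed)

[2] `<polygon>` rectangle, #ff8800→score S438 F2327: (39.5762,40.9263) → (110.9456,40.9263) → (110.9456,25.1855) → (39.5762,25.1855) → (39.5762,40.9263) (closed)

[3] `<path>` cubic bezier, #ff8800→score S438 F2327: (37.0358,23.5635) → (33.1348,32.8827) → (47.3201,51.8385) → (53.4741,68.1284)

[4] `<rect>` rectangle, #ff0000→cut S777 F698: (54.2484,37.7732) → (99.6799,37.7732) → (99.6799,3.1346) → (54.2484,3.1346) → (54.2484,37.7732) (closed)

G21
G90
G0 X201.2776 Y21.1701
M3 S777
G1 X22.1502 Y19.5902 F698
G1 X299.5932 Y64.0287
G1 X215.3544 Y70.9528
G1 X309.5047 Y14.9263
G1 X74.4605 Y14.7231
G1 X201.2776 Y21.1701
M5
G0 X39.5762 Y40.9263
M3 S438
G1 X110.9456 Y40.9263 F2327
G1 X110.9456 Y25.1855
G1 X39.5762 Y25.1855
G1 X39.5762 Y40.9263
M5
G0 X37.0358 Y23.5635
M3 S438
G1 X33.1348 Y32.8827 F2327
G1 X47.3201 Y51.8385
G1 X53.4741 Y68.1284
M5
G0 X54.2484 Y37.7732
M3 S777
G1 X99.6799 Y37.7732 F698
G1 X99.6799 Y3.1346
G1 X54.2484 Y3.1346
G1 X54.2484 Y37.7732
M5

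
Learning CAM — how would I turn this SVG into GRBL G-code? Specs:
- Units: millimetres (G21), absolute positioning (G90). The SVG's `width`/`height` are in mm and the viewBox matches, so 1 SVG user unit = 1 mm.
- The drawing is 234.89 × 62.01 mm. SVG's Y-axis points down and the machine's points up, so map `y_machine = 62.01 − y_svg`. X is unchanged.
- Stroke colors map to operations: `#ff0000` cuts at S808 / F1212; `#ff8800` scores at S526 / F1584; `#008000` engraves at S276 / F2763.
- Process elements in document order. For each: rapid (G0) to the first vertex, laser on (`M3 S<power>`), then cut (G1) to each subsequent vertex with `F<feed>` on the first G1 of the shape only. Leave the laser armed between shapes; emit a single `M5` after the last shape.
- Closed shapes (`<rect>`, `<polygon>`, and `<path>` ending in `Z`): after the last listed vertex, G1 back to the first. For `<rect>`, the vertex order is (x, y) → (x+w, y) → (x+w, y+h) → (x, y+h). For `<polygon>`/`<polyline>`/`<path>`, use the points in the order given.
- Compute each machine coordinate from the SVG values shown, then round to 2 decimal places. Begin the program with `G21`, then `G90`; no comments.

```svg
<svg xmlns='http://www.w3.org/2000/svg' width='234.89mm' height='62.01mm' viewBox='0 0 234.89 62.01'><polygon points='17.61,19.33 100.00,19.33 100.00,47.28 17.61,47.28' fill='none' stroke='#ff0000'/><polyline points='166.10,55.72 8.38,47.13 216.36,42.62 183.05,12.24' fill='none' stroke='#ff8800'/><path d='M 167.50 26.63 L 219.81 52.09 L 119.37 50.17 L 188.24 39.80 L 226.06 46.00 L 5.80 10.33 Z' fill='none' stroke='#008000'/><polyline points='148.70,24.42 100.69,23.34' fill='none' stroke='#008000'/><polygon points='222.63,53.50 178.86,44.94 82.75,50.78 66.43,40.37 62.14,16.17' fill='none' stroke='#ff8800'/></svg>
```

viewBox `0 0 234.89 62.01` with mm width/height → 1 unit = 1 mm. Flip: y_m = 62.01 − y_svg.

**Shape 1** — `<polygon>` rectangle, stroke `#ff0000` → cut (S808, F1212). Machine vertices: (17.61,42.68) → (100.00,42.68) → (100.00,14.73) → (17.61,14.73) → (17.61,42.68). Closed: final G1 returns to the first vertex.

**Shape 2** — `<polyline>` open polyline, stroke `#ff8800` → score (S526, F1584). Machine vertices: (166.10,6.29) → (8.38,14.88) → (216.36,19.39) → (183.05,49.77). Open path.

**Shape 3** — `<path>` closed polygon, stroke `#008000` → engrave (S276, F2763). Machine vertices: (167.50,35.38) → (219.81,9.92) → (119.37,11.84) → (188.24,22.21) → (226.06,16.01) → (5.80,51.68) → (167.50,35.38). Closed: final G1 returns to the first vertex.

**Shape 4** — `<polyline>` line segment, stroke `#008000` → engrave (S276, F2763). Machine vertices: (148.70,37.59) → (100.69,38.67). Open path.

**Shape 5** — `<polygon>` closed polygon, stroke `#ff8800` → score (S526, F1584). Machine vertices: (222.63,8.51) → (178.86,17.07) → (82.75,11.23) → (66.43,21.64) → (62.14,45.84) → (222.63,8.51). Closed: final G1 returns to the first vertex.

G21
G90
G0 X17.61 Y42.68
M3 S808
G1 X100.00 Y42.68 F1212
G1 X100.00 Y14.73
G1 X17.61 Y14.73
G1 X17.61 Y42.68
G0 X166.10 Y6.29
M3 S526
G1 X8.38 Y14.88 F1584
G1 X216.36 Y19.39
G1 X183.05 Y49.77
G0 X167.50 Y35.38
M3 S276
G1 X219.81 Y9.92 F2763
G1 X119.37 Y11.84
G1 X188.24 Y22.21
G1 X226.06 Y16.01
G1 X5.80 Y51.68
G1 X167.50 Y35.38
G0 X148.70 Y37.59
M3 S276
G1 X100.69 Y38.67 F2763
G0 X222.63 Y8.51
M3 S526
G1 X178.86 Y17.07 F1584
G1 X82.75 Y11.23
G1 X66.43 Y21.64
G1 X62.14 Y45.84
G1 X222.63 Y8.51
M5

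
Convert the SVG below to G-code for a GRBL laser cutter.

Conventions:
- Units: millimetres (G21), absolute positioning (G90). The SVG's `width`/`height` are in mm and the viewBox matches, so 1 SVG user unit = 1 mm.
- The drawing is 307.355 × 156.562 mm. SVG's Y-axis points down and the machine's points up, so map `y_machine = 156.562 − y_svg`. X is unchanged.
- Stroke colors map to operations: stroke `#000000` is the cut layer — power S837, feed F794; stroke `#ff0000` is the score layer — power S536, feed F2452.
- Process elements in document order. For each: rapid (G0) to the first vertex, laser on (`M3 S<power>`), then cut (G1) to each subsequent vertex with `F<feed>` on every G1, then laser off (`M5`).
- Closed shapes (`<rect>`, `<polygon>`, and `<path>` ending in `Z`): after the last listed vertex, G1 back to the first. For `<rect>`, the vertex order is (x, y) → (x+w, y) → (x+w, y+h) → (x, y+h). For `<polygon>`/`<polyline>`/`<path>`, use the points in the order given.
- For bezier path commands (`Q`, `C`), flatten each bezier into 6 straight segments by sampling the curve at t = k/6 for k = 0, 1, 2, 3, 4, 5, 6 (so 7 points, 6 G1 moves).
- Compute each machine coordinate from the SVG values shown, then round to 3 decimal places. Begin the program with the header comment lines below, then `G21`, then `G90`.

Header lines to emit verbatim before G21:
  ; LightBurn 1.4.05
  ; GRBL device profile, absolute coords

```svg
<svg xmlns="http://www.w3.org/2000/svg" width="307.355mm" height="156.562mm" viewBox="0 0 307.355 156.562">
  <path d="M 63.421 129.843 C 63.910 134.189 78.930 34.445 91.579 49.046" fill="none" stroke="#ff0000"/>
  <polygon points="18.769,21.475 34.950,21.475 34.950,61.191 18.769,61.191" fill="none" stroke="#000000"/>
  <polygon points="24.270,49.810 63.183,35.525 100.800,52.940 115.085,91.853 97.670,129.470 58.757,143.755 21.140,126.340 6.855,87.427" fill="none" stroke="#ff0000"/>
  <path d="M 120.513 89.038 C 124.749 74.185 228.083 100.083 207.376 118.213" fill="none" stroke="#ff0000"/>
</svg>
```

viewBox `0 0 307.355 156.562` with mm width/height → 1 unit = 1 mm. Flip: y_m = 156.562 − y_svg.

**Shape 1** — `<path>` cubic bezier, stroke `#ff0000` → score (S536, F2452). Control points (SVG): P0=(63.421,129.843), P1=(63.910,134.189), P2=(78.930,34.445), P3=(91.579,49.046); sampled at t=k/6. Machine vertices: (63.421,26.719) → (64.798,32.209) → (68.128,48.979) → (72.940,70.963) → (78.766,92.092) → (85.135,106.299) → (91.579,107.516). Open path.

**Shape 2** — `<polygon>` rectangle, stroke `#000000` → cut (S837, F794). Machine vertices: (18.769,135.087) → (34.950,135.087) → (34.950,95.371) → (18.769,95.371) → (18.769,135.087). Closed: final G1 returns to the first vertex.

**Shape 3** — `<polygon>` regular polygon, stroke `#ff0000` → score (S536, F2452). Machine vertices: (24.270,106.752) → (63.183,121.037) → (100.800,103.622) → (115.085,64.709) → (97.670,27.092) → (58.757,12.807) → (21.140,30.222) → (6.855,69.135) → (24.270,106.752). Closed: final G1 returns to the first vertex.

**Shape 4** — `<path>` cubic bezier, stroke `#ff0000` → score (S536, F2452). Control points (SVG): P0=(120.513,89.038), P1=(124.749,74.185), P2=(228.083,100.083), P3=(207.376,118.213); sampled at t=k/6. Machine vertices: (120.513,67.524) → (129.856,71.779) → (149.517,70.590) → (173.298,65.305) → (195.000,57.271) → (208.426,47.837) → (207.376,38.349). Open path.

; LightBurn 1.4.05
; GRBL device profile, absolute coords
G21
G90
G0 X63.421 Y26.719
M3 S536
G1 X64.798 Y32.209 F2452
G1 X68.128 Y48.979 F2452
G1 X72.940 Y70.963 F2452
G1 X78.766 Y92.092 F2452
G1 X85.135 Y106.299 F2452
G1 X91.579 Y107.516 F2452
M5
G0 X18.769 Y135.087
M3 S837
G1 X34.950 Y135.087 F794
G1 X34.950 Y95.371 F794
G1 X18.769 Y95.371 F794
G1 X18.769 Y135.087 F794
M5
G0 X24.270 Y106.752
M3 S536
G1 X63.183 Y121.037 F2452
G1 X100.800 Y103.622 F2452
G1 X115.085 Y64.709 F2452
G1 X97.670 Y27.092 F2452
G1 X58.757 Y12.807 F2452
G1 X21.140 Y30.222 F2452
G1 X6.855 Y69.135 F2452
G1 X24.270 Y106.752 F2452
M5
G0 X120.513 Y67.524
M3 S536
G1 X129.856 Y71.779 F2452
G1 X149.517 Y70.590 F2452
G1 X173.298 Y65.305 F2452
G1 X195.000 Y57.271 F2452
G1 X208.426 Y47.837 F2452
G1 X207.376 Y38.349 F2452
M5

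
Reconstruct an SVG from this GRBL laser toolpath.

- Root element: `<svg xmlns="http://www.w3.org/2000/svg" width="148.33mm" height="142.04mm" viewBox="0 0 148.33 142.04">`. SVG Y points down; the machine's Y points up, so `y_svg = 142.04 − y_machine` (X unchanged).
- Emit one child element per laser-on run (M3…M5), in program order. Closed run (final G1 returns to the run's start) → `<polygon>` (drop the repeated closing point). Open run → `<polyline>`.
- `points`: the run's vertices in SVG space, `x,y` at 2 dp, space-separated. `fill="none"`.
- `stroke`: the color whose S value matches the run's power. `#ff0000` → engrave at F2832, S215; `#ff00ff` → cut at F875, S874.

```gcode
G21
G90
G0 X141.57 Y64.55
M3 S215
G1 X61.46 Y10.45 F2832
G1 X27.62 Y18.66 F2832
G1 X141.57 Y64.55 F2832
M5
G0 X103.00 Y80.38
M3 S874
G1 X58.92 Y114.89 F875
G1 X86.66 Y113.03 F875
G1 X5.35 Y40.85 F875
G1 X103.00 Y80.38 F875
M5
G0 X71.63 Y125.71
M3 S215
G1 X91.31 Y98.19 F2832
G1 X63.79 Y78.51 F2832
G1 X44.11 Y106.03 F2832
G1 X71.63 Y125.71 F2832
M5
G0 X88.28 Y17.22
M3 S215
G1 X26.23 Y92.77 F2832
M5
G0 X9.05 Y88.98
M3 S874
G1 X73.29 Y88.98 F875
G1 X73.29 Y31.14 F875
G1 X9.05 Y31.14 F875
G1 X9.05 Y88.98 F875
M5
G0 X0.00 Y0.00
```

Machine Y-up, SVG Y-down with viewBox height 142.04, so y_svg = 142.04 − y_machine; X carries over.

Run 1: power S215 maps to stroke `#ff0000` (engrave). The run returns to its start, so emit a `<polygon>` with points (Y-flipped): 141.57,77.49 61.46,131.59 27.62,123.38.

Run 2: power S874 maps to stroke `#ff00ff` (cut). The run returns to its start, so emit a `<polygon>` with points (Y-flipped): 103.00,61.66 58.92,27.15 86.66,29.01 5.35,101.19.

Run 3: power S215 maps to stroke `#ff0000` (engrave). The run returns to its start, so emit a `<polygon>` with points (Y-flipped): 71.63,16.33 91.31,43.85 63.79,63.53 44.11,36.01.

Run 4: the run's S215 means `#ff0000` (engrave). The run is open, so emit a `<polyline>` with points (Y-flipped): 88.28,124.82 26.23,49.27.

Run 5: the run's S874 means `#ff00ff` (cut). The run returns to its start, so emit a `<polygon>` with points (Y-flipped): 9.05,53.06 73.29,53.06 73.29,110.90 9.05,110.90.

<svg xmlns="http://www.w3.org/2000/svg" width="148.33mm" height="142.04mm" viewBox="0 0 148.33 142.04">
  <polygon points="141.57,77.49 61.46,131.59 27.62,123.38" fill="none" stroke="#ff0000"/>
  <polygon points="103.00,61.66 58.92,27.15 86.66,29.01 5.35,101.19" fill="none" stroke="#ff00ff"/>
  <polygon points="71.63,16.33 91.31,43.85 63.79,63.53 44.11,36.01" fill="none" stroke="#ff0000"/>
  <polyline points="88.28,124.82 26.23,49.27" fill="none" stroke="#ff0000"/>
  <polygon points="9.05,53.06 73.29,53.06 73.29,110.90 9.05,110.90" fill="none" stroke="#ff00ff"/>
</svg>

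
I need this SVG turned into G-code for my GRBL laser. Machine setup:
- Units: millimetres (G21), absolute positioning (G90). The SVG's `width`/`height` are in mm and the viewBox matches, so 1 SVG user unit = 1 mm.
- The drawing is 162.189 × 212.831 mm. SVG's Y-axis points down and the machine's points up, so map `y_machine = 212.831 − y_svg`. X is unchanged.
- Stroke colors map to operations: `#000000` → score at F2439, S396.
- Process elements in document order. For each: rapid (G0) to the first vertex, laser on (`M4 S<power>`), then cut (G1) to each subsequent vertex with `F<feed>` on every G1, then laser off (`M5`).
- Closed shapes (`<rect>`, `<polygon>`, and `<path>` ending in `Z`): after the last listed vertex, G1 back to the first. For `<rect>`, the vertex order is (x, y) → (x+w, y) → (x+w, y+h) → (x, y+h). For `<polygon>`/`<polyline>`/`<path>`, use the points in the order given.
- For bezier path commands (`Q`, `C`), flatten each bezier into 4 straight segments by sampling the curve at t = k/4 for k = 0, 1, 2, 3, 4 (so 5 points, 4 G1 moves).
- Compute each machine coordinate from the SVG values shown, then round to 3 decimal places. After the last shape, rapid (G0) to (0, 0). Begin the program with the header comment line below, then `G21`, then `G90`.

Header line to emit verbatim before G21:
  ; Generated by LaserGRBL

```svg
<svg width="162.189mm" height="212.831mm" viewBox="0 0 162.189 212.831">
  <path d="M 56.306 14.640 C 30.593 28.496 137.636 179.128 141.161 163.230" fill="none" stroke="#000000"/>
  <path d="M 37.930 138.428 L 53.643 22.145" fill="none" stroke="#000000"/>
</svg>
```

; Generated by LaserGRBL
G21
G90
G0 X56.306 Y198.191
M4 S396
G1 X58.221 Y166.893 F2439
G1 X87.769 Y112.738 F2439
G1 X122.799 Y64.163 F2439
G1 X141.161 Y49.601 F2439
M5
G0 X37.930 Y74.403
M4 S396
G1 X53.643 Y190.686 F2439
M5
G0 X0.000 Y0.000

viewBox `0 0 162.189 212.831` with mm width/height → 1 unit = 1 mm. Flip: y_m = 212.831 − y_svg.

**Shape 1** — `<path>` cubic bezier, stroke `#000000` → score (S396, F2439). Control points (SVG): P0=(56.306,14.640), P1=(30.593,28.496), P2=(137.636,179.128), P3=(141.161,163.230); sampled at t=k/4. Machine vertices: (56.306,198.191) → (58.221,166.893) → (87.769,112.738) → (122.799,64.163) → (141.161,49.601). Open path.

**Shape 2** — `<path>` line segment, stroke `#000000` → score (S396, F2439). Machine vertices: (37.930,74.403) → (53.643,190.686). Open path.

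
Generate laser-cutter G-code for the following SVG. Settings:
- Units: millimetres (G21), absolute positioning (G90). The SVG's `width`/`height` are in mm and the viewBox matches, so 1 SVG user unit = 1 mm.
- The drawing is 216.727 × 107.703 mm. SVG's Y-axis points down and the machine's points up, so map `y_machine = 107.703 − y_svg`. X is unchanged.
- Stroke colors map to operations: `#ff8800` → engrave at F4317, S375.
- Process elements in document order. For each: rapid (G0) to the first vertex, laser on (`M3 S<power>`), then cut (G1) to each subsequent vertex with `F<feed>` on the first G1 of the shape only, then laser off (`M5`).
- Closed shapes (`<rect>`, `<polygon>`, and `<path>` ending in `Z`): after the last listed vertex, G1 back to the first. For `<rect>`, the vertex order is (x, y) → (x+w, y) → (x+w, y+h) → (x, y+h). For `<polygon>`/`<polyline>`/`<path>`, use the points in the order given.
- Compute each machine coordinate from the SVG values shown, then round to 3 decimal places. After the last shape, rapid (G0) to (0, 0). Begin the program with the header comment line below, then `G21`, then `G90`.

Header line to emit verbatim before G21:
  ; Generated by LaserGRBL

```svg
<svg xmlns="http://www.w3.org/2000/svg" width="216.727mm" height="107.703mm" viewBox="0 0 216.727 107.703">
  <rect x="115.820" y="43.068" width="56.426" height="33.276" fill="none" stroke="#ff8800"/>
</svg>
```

Since the viewBox matches the mm dimensions, user units are millimetres directly. The only transform is the Y-flip y_m = 107.703 − y_svg.

Shape 1 is a rectangle drawn with `<rect>`. Its stroke #ff8800 means engrave at S375, F4317. After flipping Y the toolpath is (115.820,64.635) → (172.246,64.635) → (172.246,31.359) → (115.820,31.359) → (115.820,64.635), returning to the start.

; Generated by LaserGRBL
G21
G90
G0 X115.820 Y64.635
M3 S375
G1 X172.246 Y64.635 F4317
G1 X172.246 Y31.359
G1 X115.820 Y31.359
G1 X115.820 Y64.635
M5
G0 X0.000 Y0.000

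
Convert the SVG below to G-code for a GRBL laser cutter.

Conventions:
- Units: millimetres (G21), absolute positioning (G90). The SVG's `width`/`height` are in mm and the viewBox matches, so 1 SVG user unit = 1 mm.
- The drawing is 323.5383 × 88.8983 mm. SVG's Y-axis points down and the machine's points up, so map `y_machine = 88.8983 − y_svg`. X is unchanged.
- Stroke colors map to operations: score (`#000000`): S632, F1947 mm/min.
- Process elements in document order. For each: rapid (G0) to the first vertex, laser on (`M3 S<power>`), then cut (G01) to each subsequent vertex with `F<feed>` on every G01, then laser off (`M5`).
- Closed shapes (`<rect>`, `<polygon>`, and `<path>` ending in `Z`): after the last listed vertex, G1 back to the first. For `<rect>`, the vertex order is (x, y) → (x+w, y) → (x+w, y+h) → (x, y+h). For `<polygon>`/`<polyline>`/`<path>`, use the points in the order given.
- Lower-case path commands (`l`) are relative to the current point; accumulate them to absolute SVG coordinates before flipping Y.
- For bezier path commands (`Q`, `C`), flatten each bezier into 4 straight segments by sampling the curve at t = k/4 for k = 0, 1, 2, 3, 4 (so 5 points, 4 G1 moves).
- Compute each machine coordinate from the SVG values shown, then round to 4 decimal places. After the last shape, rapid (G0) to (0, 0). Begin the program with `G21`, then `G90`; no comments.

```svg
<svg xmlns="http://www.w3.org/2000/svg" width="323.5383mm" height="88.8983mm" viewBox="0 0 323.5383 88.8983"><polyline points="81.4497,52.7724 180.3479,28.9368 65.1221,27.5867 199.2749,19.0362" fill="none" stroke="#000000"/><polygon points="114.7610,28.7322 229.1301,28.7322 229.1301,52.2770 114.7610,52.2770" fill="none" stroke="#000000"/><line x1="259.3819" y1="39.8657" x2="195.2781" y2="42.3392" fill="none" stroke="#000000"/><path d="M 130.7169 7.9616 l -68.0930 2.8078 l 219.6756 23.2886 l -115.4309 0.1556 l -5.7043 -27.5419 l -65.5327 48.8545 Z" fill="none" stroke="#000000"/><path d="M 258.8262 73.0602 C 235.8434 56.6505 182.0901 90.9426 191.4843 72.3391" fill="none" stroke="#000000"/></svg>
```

Since the viewBox matches the mm dimensions, user units are millimetres directly. The only transform is the Y-flip y_m = 88.8983 − y_svg.

Shape 1 is a open polyline drawn with `<polyline>`. Its stroke #000000 means score at S632, F1947. After flipping Y the toolpath is (81.4497,36.1259) → (180.3479,59.9615) → (65.1221,61.3116) → (199.2749,69.8621).

Shape 2 is a rectangle drawn with `<polygon>`. Its stroke #000000 means score at S632, F1947. After flipping Y the toolpath is (114.7610,60.1661) → (229.1301,60.1661) → (229.1301,36.6213) → (114.7610,36.6213) → (114.7610,60.1661), returning to the start.

Shape 3 is a line segment drawn with `<line>`. Its stroke #000000 means score at S632, F1947. After flipping Y the toolpath is (259.3819,49.0326) → (195.2781,46.5591).

Shape 4 is a closed polygon drawn with `<path>`. Its stroke #000000 means score at S632, F1947. After flipping Y the toolpath is (130.7169,80.9367) → (62.6239,78.1289) → (282.2995,54.8403) → (166.8686,54.6847) → (161.1643,82.2266) → (95.6316,33.3721) → (130.7169,80.9367), returning to the start.

Shape 5 is a cubic bezier drawn with `<path>`. Its stroke #000000 means score at S632, F1947. After flipping Y the toolpath is (258.8262,15.8381) → (237.2871,20.2575) → (213.0139,15.3760) → (194.8113,10.9058) → (191.4843,16.5592).

G21
G90
G0 X81.4497 Y36.1259
M3 S632
G01 X180.3479 Y59.9615 F1947
G01 X65.1221 Y61.3116 F1947
G01 X199.2749 Y69.8621 F1947
M5
G0 X114.7610 Y60.1661
M3 S632
G01 X229.1301 Y60.1661 F1947
G01 X229.1301 Y36.6213 F1947
G01 X114.7610 Y36.6213 F1947
G01 X114.7610 Y60.1661 F1947
M5
G0 X259.3819 Y49.0326
M3 S632
G01 X195.2781 Y46.5591 F1947
M5
G0 X130.7169 Y80.9367
M3 S632
G01 X62.6239 Y78.1289 F1947
G01 X282.2995 Y54.8403 F1947
G01 X166.8686 Y54.6847 F1947
G01 X161.1643 Y82.2266 F1947
G01 X95.6316 Y33.3721 F1947
G01 X130.7169 Y80.9367 F1947
M5
G0 X258.8262 Y15.8381
M3 S632
G01 X237.2871 Y20.2575 F1947
G01 X213.0139 Y15.3760 F1947
G01 X194.8113 Y10.9058 F1947
G01 X191.4843 Y16.5592 F1947
M5
G0 X0.0000 Y0.0000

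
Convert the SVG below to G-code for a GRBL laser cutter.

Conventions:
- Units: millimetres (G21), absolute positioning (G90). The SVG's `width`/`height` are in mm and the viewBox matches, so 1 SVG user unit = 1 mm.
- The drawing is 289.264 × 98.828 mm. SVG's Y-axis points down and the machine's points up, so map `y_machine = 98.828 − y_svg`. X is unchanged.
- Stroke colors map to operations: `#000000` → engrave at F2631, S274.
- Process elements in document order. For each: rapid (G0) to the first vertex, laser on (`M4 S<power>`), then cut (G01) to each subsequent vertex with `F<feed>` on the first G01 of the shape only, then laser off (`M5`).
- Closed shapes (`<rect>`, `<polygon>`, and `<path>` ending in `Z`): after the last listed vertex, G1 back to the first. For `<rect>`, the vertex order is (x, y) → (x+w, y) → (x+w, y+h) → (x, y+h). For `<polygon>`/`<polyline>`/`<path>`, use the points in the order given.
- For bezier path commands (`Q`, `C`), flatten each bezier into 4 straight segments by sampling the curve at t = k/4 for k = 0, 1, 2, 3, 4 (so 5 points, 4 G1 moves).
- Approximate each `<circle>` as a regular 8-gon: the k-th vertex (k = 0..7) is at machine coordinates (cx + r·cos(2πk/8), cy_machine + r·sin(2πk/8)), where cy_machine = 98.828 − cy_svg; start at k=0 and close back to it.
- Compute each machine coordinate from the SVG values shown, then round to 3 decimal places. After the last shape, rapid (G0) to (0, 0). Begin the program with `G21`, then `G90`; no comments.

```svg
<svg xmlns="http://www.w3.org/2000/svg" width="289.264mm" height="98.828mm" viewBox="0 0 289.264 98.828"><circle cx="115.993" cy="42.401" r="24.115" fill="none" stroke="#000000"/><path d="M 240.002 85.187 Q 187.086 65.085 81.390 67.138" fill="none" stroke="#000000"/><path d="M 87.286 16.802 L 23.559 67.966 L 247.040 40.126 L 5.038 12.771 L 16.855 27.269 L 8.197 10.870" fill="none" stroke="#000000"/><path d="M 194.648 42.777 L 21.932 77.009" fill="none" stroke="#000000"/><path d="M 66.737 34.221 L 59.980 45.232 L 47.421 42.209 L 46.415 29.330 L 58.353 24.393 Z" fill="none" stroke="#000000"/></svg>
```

G21
G90
G0 X140.108 Y56.427
M4 S274
G01 X133.045 Y73.479 F2631
G01 X115.993 Y80.542
G01 X98.941 Y73.479
G01 X91.878 Y56.427
G01 X98.941 Y39.375
G01 X115.993 Y32.312
G01 X133.045 Y39.375
G01 X140.108 Y56.427
M5
G0 X240.002 Y13.641
M4 S274
G01 X210.245 Y22.307 F2631
G01 X173.891 Y28.204
G01 X130.939 Y31.332
G01 X81.390 Y31.690
M5
G0 X87.286 Y82.026
M4 S274
G01 X23.559 Y30.862 F2631
G01 X247.040 Y58.702
G01 X5.038 Y86.057
G01 X16.855 Y71.559
G01 X8.197 Y87.958
M5
G0 X194.648 Y56.051
M4 S274
G01 X21.932 Y21.819 F2631
M5
G0 X66.737 Y64.607
M4 S274
G01 X59.980 Y53.596 F2631
G01 X47.421 Y56.619
G01 X46.415 Y69.498
G01 X58.353 Y74.435
G01 X66.737 Y64.607
M5
G0 X0.000 Y0.000

1 u = 1 mm; y_m = 98.828 − y.

[1] `<circle>` circle, #000000→engrave S274 F2631: (140.108,56.427) → (133.045,73.479) → (115.993,80.542) → (98.941,73.479) → (91.878,56.427) → (98.941,39.375) → (115.993,32.312) → (133.045,39.375) → (140.108,56.427) (closed)

[2] `<path>` quadratic bezier, #000000→engrave S274 F2631: (240.002,13.641) → (210.245,22.307) → (173.891,28.204) → (130.939,31.332) → (81.390,31.690)

[3] `<path>` open polyline, #000000→engrave S274 F2631: (87.286,82.026) → (23.559,30.862) → (247.040,58.702) → (5.038,86.057) → (16.855,71.559) → (8.197,87.958)

[4] `<path>` line segment, #000000→engrave S274 F2631: (194.648,56.051) → (21.932,21.819)

[5] `<path>` regular polygon, #000000→engrave S274 F2631: (66.737,64.607) → (59.980,53.596) → (47.421,56.619) → (46.415,69.498) → (58.353,74.435) → (66.737,64.607) (closed)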